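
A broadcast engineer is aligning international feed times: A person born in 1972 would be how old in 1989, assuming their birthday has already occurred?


Birth year: 1972
Current year: 1989
Age = current year - birth year
Age = 1989 - 1972 = 17

17


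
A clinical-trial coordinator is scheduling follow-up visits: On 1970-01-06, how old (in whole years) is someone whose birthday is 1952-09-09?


Birth: 1952-09-09
Reference: 1970-01-06
Year difference: 1970 - 1952 = 18
Has birthday (09-09) occurred by 01-06? No
Birthday not yet reached this year -> subtract 1
Age in full years: 17

17


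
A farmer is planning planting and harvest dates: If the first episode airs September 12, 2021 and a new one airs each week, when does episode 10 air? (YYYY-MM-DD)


First occurrence: 2021-09-12 (occurrence 1)
Each occurrence is 7 days after the previous.
Occurrence 10 is 9 weeks after the first.
9 weeks = 63 days
2021-09-12 + 63 days = 2021-11-14

2021-11-14


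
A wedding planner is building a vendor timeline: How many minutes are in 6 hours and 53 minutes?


Hours: 6
Minutes: 53
Convert hours to minutes: 6 x 60 = 360
Add remaining minutes: 360 + 53 = 413

413


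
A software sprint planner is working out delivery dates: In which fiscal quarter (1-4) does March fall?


Month: March (month 3)
Q1: January-March (months 1-3)
Q2: April-June (months 4-6)
Q3: July-September (months 7-9)
Q4: October-December (months 10-12)
Month 3 falls in Q1

1


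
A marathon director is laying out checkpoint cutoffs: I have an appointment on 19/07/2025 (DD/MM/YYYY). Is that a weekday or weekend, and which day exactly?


Date: 2025-07-19
January 1, 2025 is a Wednesday
Day of year: 200
Offset from Jan 1: 199 days
199 mod 7 = 3
Result: Saturday

Saturday


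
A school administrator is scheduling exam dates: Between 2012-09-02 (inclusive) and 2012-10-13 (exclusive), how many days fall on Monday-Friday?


Start: 2012-09-02 (Sunday)
End (exclusive): 2012-10-13 (Saturday)
Total calendar days: 41
Full weeks: 41 // 7 = 5 -> 25 weekdays
Remaining 6 days starting on Sunday:
  Sun(-), Mon(w), Tue(w), Wed(w), Thu(w), Fri(w) -> 5 weekdays
Total business days: 25 + 5 = 30

30


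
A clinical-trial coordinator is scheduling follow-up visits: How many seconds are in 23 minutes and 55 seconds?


Minutes: 23
Extra seconds: 55
Seconds per minute: 60
Minutes to seconds: 23 x 60 = 1380
Total: 1380 + 55 = 1435

1435


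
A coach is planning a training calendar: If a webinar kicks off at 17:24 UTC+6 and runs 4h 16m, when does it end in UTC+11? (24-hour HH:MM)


Start: 17:24 in UTC+6
Step 1 - add duration:
  minutes: 24 + 16 = 40
  hours: 17 + 4 + 0 = 21
  end in UTC+6: 21:40
Step 2 - convert UTC+6 -> UTC+11:
  offset difference: 11 - (6) = 5 hours
  21 + (5) = 26 -> mod 24 = 2
Result: 02:40 in UTC+11

02:40


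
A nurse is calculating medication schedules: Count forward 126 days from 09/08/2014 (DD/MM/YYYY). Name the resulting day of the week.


Start: 2014-08-09 (Saturday)
Step 1 - find target date: add 126 days
  2014-08-09 + 126 days = 2014-12-13
Step 2 - day of week:
  126 mod 7 = 0
  Saturday + 0 days -> Saturday
Result: Saturday (2014-12-13)

Saturday


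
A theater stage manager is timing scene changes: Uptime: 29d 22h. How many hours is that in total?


Days: 29
Extra hours: 22
Hours per day: 24
Days to hours: 29 x 24 = 696
Total: 696 + 22 = 718

718


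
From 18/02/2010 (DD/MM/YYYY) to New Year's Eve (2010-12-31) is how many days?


Start: February 18, 2010
End: December 31, 2010
Days left in February: 10
March: 31
April: 30
May: 31
June: 30
... plus remaining months
Sum of remaining months: 306
Total: 10 + 306 = 316

316


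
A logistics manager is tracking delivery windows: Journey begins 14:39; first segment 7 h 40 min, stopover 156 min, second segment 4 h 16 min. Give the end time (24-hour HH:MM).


Depart: 14:39
Leg 1: +460 min -> 22:19
Layover: +156 min -> 00:55
Leg 2: +256 min -> 05:11
Total travel: 872 minutes = 14h 32m
Arrival: 05:11

05:11


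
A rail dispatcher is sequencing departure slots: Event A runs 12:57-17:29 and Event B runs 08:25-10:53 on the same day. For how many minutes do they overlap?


Interval A: [777, 1049] minutes from midnight
Interval B: [505, 653] minutes from midnight
Overlap start = max(777, 505) = 777
Overlap end = min(1049, 653) = 653
End <= start, so the intervals do not overlap: 0 minutes

0


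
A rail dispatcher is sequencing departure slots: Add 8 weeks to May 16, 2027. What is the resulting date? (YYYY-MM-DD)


Start: 2027-05-16
Weeks to add: 8
Convert to days: 8 x 7 = 56 days
Add 56 days to 2027-05-16
Result: 2027-07-11

2027-07-11


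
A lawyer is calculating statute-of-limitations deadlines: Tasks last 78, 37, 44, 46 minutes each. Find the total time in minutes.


Durations: 78, 37, 44, 46
Running sum: 78
+ 37 = 115
+ 44 = 159
+ 46 = 205
Total duration: 205 minutes
That is 3 hours and 25 minutes

205


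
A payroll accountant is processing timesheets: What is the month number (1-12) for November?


Calendar month order:
10. October
11. November <--
12. December
November is month number 11

11


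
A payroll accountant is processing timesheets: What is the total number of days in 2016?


Year: 2016
Check leap year rules:
Divisible by 4? Yes
Divisible by 100? No
2016 is a leap year
Days: 366

366


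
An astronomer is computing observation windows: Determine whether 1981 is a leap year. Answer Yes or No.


Year: 1981
Divisible by 4? 1981 / 4 = 495.25 -> No
Not divisible by 4, so NOT a leap year

No


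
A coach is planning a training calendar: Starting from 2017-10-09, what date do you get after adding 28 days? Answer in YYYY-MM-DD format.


Start: 2017-10-09
Adding 28 days
Days remaining in October: 22
After October: 6 days still to add
November 2017 has 30 days, need 6
Result: 2017-11-06

2017-11-06


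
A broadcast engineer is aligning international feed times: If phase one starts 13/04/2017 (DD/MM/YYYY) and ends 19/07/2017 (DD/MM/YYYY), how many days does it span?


Start date: 2017-04-13
End date: 2017-07-19
Apr 2017: +18 days
May 2017: +31 days
Jun 2017: +30 days
Jul 2017: +18 days
Total: 97 days

97


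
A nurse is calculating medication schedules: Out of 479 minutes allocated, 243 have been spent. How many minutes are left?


Total budget: 479 minutes
Time used: 243 minutes
Remaining: 479 - 243 = 236 minutes
Percent used: 50.7%
Percent remaining: 49.3%

236


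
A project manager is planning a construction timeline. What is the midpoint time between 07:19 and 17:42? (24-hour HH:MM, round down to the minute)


Start time: 07:19 = 439 minutes from midnight
End time: 17:42 = 1062 minutes from midnight
Sum: 439 + 1062 = 1501
Midpoint: 1501 / 2 = 750 minutes
Convert: 750 / 60 = 12 hours, 30 minutes
Result: 12:30

12:30


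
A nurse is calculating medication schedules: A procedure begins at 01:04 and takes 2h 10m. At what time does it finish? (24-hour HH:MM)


Start time: 01:04
Adding: 2 hours 10 minutes
Minutes: 4 + 10 = 14
Hours: 1 + 2 + 0 = 3
Result: 03:14

03:14


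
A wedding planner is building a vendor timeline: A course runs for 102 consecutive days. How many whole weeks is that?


Total days: 102
Days per week: 7
Division: 102 / 7 = 14 remainder 4
Complete weeks: 14
Remaining days: 4

14


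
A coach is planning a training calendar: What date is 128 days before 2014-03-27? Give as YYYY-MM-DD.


Start: 2014-03-27
Subtracting 128 days
Days already passed in March: 27
After going back through March: 101 more days to subtract
February 2014: 28 days, 73 remaining
January 2014: 31 days, 42 remaining
December 2013: 31 days, 11 remaining
November 2013 has 30 days, need 11
Result: 2013-11-19

2013-11-19


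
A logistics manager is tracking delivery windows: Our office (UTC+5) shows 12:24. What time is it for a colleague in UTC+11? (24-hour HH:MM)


Local time: 12:24 at UTC+5 (offset 5h)
Target zone: UTC+11 (offset 11h)
Difference: 11 - (5) = 6 hours
Calculation: 12 + (6) = 18
Result: 18:24

18:24


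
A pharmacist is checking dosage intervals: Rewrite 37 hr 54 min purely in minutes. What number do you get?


Hours: 37
Extra minutes: 54
Minutes per hour: 60
Hours to minutes: 37 x 60 = 2220
Total: 2220 + 54 = 2274

2274


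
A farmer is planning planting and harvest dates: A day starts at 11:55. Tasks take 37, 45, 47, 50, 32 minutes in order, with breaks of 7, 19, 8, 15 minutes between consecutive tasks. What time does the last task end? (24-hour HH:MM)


Start: 11:55 = 715 min from midnight
  after task 1 (37 min): 12:32
  after break (7 min): 12:39
  after task 2 (45 min): 13:24
  after break (19 min): 13:43
  after task 3 (47 min): 14:30
  after break (8 min): 14:38
  after task 4 (50 min): 15:28
  after break (15 min): 15:43
  after task 5 (32 min): 16:15
Total elapsed: 260 minutes
End time: 16:15

16:15


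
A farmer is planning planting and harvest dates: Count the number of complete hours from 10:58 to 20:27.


Start: 10:58
End: 20:27
Hour difference: 20 - 10 = 10 hours
Minute difference: 27 - 58 = -31 minutes
Total minutes: 569
Complete hours: 569 / 60 = 9 (remainder 29)

9


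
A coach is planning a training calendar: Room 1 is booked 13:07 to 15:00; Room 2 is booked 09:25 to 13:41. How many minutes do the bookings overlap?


Interval A: [787, 900] minutes from midnight
Interval B: [565, 821] minutes from midnight
Overlap start = max(787, 565) = 787
Overlap end = min(900, 821) = 821
Overlap = 821 - 787 = 34 minutes

34


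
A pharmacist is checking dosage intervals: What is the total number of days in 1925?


Year: 1925
Check leap year rules:
Divisible by 4? No
1925 is not a leap year
Days: 365

365


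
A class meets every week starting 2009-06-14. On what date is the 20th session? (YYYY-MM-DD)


First occurrence: 2009-06-14 (occurrence 1)
Each occurrence is 7 days after the previous.
Occurrence 20 is 19 weeks after the first.
19 weeks = 133 days
2009-06-14 + 133 days = 2009-10-25

2009-10-25


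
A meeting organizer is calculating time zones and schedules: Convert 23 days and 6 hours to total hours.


Days: 23
Extra hours: 6
Hours per day: 24
Days to hours: 23 x 24 = 552
Total: 552 + 6 = 558

558


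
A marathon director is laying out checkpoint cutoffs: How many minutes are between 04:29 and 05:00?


Start time: 04:29 = 269 minutes from midnight
End time: 05:00 = 300 minutes from midnight
Difference: 300 - 269 = 31 minutes
That is 0 hours and 31 minutes

31


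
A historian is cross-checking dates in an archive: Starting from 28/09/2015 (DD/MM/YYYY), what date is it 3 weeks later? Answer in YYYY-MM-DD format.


Start: 2015-09-28
Weeks to add: 3
Convert to days: 3 x 7 = 21 days
Add 21 days to 2015-09-28
Result: 2015-10-19

2015-10-19


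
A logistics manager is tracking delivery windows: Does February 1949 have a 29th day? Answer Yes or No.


Year: 1949
Divisible by 4? 1949 / 4 = 487.25 -> No
Not divisible by 4, so NOT a leap year

No


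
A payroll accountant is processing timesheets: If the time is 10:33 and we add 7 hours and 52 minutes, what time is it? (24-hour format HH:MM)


Start time: 10:33
Adding: 7 hours 52 minutes
Minutes: 33 + 52 = 85
Minute overflow: 85 >= 60, so carry 1 hour, minutes = 25
Hours: 10 + 7 + 1 = 18
Result: 18:25

18:25


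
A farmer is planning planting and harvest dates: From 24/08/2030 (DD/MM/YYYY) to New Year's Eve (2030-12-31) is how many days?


Start: August 24, 2030
End: December 31, 2030
Days left in August: 7
September: 30
October: 31
November: 30
December: 31
Sum of remaining months: 122
Total: 7 + 122 = 129

129


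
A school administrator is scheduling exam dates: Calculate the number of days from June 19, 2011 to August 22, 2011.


Start date: 2011-06-19
End date: 2011-08-22
Jun 2011: +12 days
Jul 2011: +31 days
Aug 2011: +21 days
Total: 64 days

64


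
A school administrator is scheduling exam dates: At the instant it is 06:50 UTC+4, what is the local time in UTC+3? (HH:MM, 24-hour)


Local time: 06:50 at UTC+4 (offset 4h)
Target zone: UTC+3 (offset 3h)
Difference: 3 - (4) = -1 hours
Calculation: 6 + (-1) = 5
Result: 05:50

05:50


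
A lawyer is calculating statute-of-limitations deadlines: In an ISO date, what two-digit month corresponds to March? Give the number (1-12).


Calendar month order:
2. February
3. March <--
4. April
March is month number 3

3


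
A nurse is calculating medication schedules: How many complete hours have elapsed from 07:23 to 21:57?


Start: 07:23
End: 21:57
Hour difference: 21 - 7 = 14 hours
Minute difference: 57 - 23 = 34 minutes
Total minutes: 874
Complete hours: 874 / 60 = 14 (remainder 34)

14


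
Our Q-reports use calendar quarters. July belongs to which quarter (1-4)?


Month: July (month 7)
Q1: January-March (months 1-3)
Q2: April-June (months 4-6)
Q3: July-September (months 7-9)
Q4: October-December (months 10-12)
Month 7 falls in Q3

3


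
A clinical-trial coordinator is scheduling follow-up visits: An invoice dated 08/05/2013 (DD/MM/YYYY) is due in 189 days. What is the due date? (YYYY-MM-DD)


Start: 2013-05-08
Adding 189 days
Days remaining in May: 23
After May: 166 days still to add
June 2013: 30 days, 136 remaining
July 2013: 31 days, 105 remaining
August 2013: 31 days, 74 remaining
September 2013: 30 days, 44 remaining
Result: 2013-11-13

2013-11-13


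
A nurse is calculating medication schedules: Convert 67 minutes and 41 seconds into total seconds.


Minutes: 67
Seconds: 41
Convert minutes to seconds: 67 x 60 = 4020
Add remaining seconds: 4020 + 41 = 4061

4061


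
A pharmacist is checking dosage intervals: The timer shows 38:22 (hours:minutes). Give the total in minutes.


Hours: 38
Minutes: 22
Convert hours to minutes: 38 x 60 = 2280
Add remaining minutes: 2280 + 22 = 2302

2302


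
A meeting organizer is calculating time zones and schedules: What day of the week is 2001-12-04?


Date: 2001-12-04
January 1, 2001 is a Monday
Day of year: 338
Offset from Jan 1: 337 days
337 mod 7 = 1
Result: Tuesday

Tuesday


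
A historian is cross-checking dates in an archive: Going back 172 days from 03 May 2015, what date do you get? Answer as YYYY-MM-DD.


Start: 2015-05-03
Subtracting 172 days
Days already passed in May: 3
After going back through May: 169 more days to subtract
April 2015: 30 days, 139 remaining
March 2015: 31 days, 108 remaining
February 2015: 28 days, 80 remaining
January 2015: 31 days, 49 remaining
Result: 2014-11-12

2014-11-12


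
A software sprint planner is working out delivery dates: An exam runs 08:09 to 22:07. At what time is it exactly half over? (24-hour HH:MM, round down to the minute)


Start time: 08:09 = 489 minutes from midnight
End time: 22:07 = 1327 minutes from midnight
Sum: 489 + 1327 = 1816
Midpoint: 1816 / 2 = 908 minutes
Convert: 908 / 60 = 15 hours, 8 minutes
Result: 15:08

15:08


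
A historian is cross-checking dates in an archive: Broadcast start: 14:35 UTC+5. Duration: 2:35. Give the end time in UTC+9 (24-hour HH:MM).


Start: 14:35 in UTC+5
Step 1 - add duration:
  minutes: 35 + 35 = 70 (carry 1h)
  hours: 14 + 2 + 1 = 17
  end in UTC+5: 17:10
Step 2 - convert UTC+5 -> UTC+9:
  offset difference: 9 - (5) = 4 hours
  17 + (4) = 21 -> mod 24 = 21
Result: 21:10 in UTC+9

21:10


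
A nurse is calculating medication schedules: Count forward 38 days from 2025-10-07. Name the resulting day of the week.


Start: 2025-10-07 (Tuesday)
Step 1 - find target date: add 38 days
  2025-10-07 + 38 days = 2025-11-14
Step 2 - day of week:
  38 mod 7 = 3
  Tuesday + 3 days -> Friday
Result: Friday (2025-11-14)

Friday


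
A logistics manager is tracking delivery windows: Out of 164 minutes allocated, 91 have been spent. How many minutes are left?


Total budget: 164 minutes
Time used: 91 minutes
Remaining: 164 - 91 = 73 minutes
Percent used: 55.5%
Percent remaining: 44.5%

73


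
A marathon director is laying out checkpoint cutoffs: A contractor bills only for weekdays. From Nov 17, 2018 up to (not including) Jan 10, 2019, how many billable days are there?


Start: 2018-11-17 (Saturday)
End (exclusive): 2019-01-10 (Thursday)
Total calendar days: 54
Full weeks: 54 // 7 = 7 -> 35 weekdays
Remaining 5 days starting on Saturday:
  Sat(-), Sun(-), Mon(w), Tue(w), Wed(w) -> 3 weekdays
Total business days: 35 + 3 = 38

38


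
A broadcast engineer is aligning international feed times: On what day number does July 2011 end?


Month: July
Year: 2011
July is a 31-day month
Total: 31 days

31


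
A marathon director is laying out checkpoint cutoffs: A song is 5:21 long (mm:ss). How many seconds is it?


Minutes: 5
Extra seconds: 21
Seconds per minute: 60
Minutes to seconds: 5 x 60 = 300
Total: 300 + 21 = 321

321


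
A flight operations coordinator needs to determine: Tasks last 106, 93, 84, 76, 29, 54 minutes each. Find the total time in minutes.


Durations: 106, 93, 84, 76, 29, 54
Running sum: 106
+ 93 = 199
+ 84 = 283
+ 76 = 359
+ 29 = 388
+ 54 = 442
Total duration: 442 minutes
That is 7 hours and 22 minutes

442


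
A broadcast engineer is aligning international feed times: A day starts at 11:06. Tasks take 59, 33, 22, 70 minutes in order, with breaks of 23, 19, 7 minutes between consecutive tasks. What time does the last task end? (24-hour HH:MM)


Start: 11:06 = 666 min from midnight
  after task 1 (59 min): 12:05
  after break (23 min): 12:28
  after task 2 (33 min): 13:01
  after break (19 min): 13:20
  after task 3 (22 min): 13:42
  after break (7 min): 13:49
  after task 4 (70 min): 14:59
Total elapsed: 233 minutes
End time: 14:59

14:59


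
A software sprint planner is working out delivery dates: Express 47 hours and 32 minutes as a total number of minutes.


Hours: 47
Extra minutes: 32
Minutes per hour: 60
Hours to minutes: 47 x 60 = 2820
Total: 2820 + 32 = 2852

2852


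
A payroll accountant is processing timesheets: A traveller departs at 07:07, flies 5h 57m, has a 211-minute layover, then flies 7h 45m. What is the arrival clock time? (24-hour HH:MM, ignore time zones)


Depart: 07:07
Leg 1: +357 min -> 13:04
Layover: +211 min -> 16:35
Leg 2: +465 min -> 00:20
Total travel: 1033 minutes = 17h 13m
Arrival: 00:20

00:20


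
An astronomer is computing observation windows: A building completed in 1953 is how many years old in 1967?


Birth year: 1953
Current year: 1967
Age = current year - birth year
Age = 1967 - 1953 = 14

14


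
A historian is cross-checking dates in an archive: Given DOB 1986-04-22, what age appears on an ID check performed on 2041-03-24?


Birth: 1986-04-22
Reference: 2041-03-24
Year difference: 2041 - 1986 = 55
Has birthday (04-22) occurred by 03-24? No
Birthday not yet reached this year -> subtract 1
Age in full years: 54

54


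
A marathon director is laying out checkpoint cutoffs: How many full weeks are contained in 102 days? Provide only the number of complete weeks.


Total days: 102
Days per week: 7
Division: 102 / 7 = 14 remainder 4
Complete weeks: 14
Remaining days: 4

14


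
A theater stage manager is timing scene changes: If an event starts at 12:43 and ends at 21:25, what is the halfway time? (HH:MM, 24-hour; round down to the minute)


Start time: 12:43 = 763 minutes from midnight
End time: 21:25 = 1285 minutes from midnight
Sum: 763 + 1285 = 2048
Midpoint: 2048 / 2 = 1024 minutes
Convert: 1024 / 60 = 17 hours, 4 minutes
Result: 17:04

17:04


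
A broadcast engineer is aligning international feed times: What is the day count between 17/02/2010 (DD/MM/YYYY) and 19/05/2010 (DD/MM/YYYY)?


Start date: 2010-02-17
End date: 2010-05-19
Feb 2010: +12 days
Mar 2010: +31 days
Apr 2010: +30 days
May 2010: +18 days
Total: 91 days

91


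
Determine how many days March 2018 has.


Month: March
Year: 2018
March is a 31-day month
Total: 31 days

31


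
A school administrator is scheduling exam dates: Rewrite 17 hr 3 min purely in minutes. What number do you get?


Hours: 17
Extra minutes: 3
Minutes per hour: 60
Hours to minutes: 17 x 60 = 1020
Total: 1020 + 3 = 1023

1023


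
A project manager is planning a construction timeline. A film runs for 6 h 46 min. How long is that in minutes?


Hours: 6
Minutes: 46
Convert hours to minutes: 6 x 60 = 360
Add remaining minutes: 360 + 46 = 406

406


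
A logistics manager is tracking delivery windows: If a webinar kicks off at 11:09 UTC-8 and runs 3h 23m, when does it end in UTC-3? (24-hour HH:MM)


Start: 11:09 in UTC-8
Step 1 - add duration:
  minutes: 9 + 23 = 32
  hours: 11 + 3 + 0 = 14
  end in UTC-8: 14:32
Step 2 - convert UTC-8 -> UTC-3:
  offset difference: -3 - (-8) = 5 hours
  14 + (5) = 19 -> mod 24 = 19
Result: 19:32 in UTC-3

19:32


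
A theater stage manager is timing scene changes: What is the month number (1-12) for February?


Calendar month order:
1. January
2. February <--
3. March
February is month number 2

2


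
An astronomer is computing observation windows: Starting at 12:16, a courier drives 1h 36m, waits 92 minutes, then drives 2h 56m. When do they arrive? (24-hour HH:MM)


Depart: 12:16
Leg 1: +96 min -> 13:52
Layover: +92 min -> 15:24
Leg 2: +176 min -> 18:20
Total travel: 364 minutes = 6h 4m
Arrival: 18:20

18:20


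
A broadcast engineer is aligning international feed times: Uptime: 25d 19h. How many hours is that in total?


Days: 25
Extra hours: 19
Hours per day: 24
Days to hours: 25 x 24 = 600
Total: 600 + 19 = 619

619


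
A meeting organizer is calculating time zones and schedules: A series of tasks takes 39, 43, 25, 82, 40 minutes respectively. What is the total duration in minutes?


Durations: 39, 43, 25, 82, 40
Running sum: 39
+ 43 = 82
+ 25 = 107
+ 82 = 189
+ 40 = 229
Total duration: 229 minutes
That is 3 hours and 49 minutes

229


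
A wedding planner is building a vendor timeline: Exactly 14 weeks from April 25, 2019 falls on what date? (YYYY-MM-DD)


Start: 2019-04-25
Weeks to add: 14
Convert to days: 14 x 7 = 98 days
Add 98 days to 2019-04-25
Result: 2019-08-01

2019-08-01


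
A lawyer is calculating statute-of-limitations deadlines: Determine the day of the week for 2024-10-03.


Date: 2024-10-03
January 1, 2024 is a Monday
Day of year: 277
Offset from Jan 1: 276 days
276 mod 7 = 3
Result: Thursday

Thursday


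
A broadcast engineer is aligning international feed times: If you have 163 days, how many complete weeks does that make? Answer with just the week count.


Total days: 163
Days per week: 7
Division: 163 / 7 = 23 remainder 2
Complete weeks: 23
Remaining days: 2

23


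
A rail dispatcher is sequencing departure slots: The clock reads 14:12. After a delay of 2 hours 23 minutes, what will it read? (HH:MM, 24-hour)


Start time: 14:12
Adding: 2 hours 23 minutes
Minutes: 12 + 23 = 35
Hours: 14 + 2 + 0 = 16
Result: 16:35

16:35


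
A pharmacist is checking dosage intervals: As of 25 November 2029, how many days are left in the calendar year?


Start: November 25, 2029
End: December 31, 2029
Days left in November: 5
December: 31
Sum of remaining months: 31
Total: 5 + 31 = 36

36


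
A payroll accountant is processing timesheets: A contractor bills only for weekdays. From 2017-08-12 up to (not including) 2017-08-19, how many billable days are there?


Start: 2017-08-12 (Saturday)
End (exclusive): 2017-08-19 (Saturday)
Total calendar days: 7
Full weeks: 7 // 7 = 1 -> 5 weekdays
Remaining 0 days starting on Saturday:
Total business days: 5 + 0 = 5

5


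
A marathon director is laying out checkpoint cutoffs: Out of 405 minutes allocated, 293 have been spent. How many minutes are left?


Total budget: 405 minutes
Time used: 293 minutes
Remaining: 405 - 293 = 112 minutes
Percent used: 72.3%
Percent remaining: 27.7%

112


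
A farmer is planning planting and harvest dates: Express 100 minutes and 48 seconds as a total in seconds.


Minutes: 100
Seconds: 48
Convert minutes to seconds: 100 x 60 = 6000
Add remaining seconds: 6000 + 48 = 6048

6048


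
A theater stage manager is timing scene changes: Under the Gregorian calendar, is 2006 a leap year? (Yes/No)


Year: 2006
Divisible by 4? 2006 / 4 = 501.5 -> No
Not divisible by 4, so NOT a leap year

No


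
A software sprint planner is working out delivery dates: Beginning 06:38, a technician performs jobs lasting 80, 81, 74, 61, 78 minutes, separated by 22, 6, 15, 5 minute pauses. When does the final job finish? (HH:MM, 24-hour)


Start: 06:38 = 398 min from midnight
  after task 1 (80 min): 07:58
  after break (22 min): 08:20
  after task 2 (81 min): 09:41
  after break (6 min): 09:47
  after task 3 (74 min): 11:01
  after break (15 min): 11:16
  after task 4 (61 min): 12:17
  after break (5 min): 12:22
  after task 5 (78 min): 13:40
Total elapsed: 422 minutes
End time: 13:40

13:40


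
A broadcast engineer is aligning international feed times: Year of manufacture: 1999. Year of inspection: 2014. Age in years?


Birth year: 1999
Current year: 2014
Age = current year - birth year
Age = 2014 - 1999 = 15

15


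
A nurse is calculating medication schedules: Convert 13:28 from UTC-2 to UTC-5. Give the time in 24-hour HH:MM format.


Local time: 13:28 at UTC-2 (offset -2h)
Target zone: UTC-5 (offset -5h)
Difference: -5 - (-2) = -3 hours
Calculation: 13 + (-3) = 10
Result: 10:28

10:28


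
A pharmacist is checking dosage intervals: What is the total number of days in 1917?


Year: 1917
Check leap year rules:
Divisible by 4? No
1917 is not a leap year
Days: 365

365


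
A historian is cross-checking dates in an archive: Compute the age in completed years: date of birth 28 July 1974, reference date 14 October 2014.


Birth: 1974-07-28
Reference: 2014-10-14
Year difference: 2014 - 1974 = 40
Has birthday (07-28) occurred by 10-14? Yes
Age in full years: 40

40


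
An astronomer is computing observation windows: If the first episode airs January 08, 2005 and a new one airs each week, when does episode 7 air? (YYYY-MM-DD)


First occurrence: 2005-01-08 (occurrence 1)
Each occurrence is 7 days after the previous.
Occurrence 7 is 6 weeks after the first.
6 weeks = 42 days
2005-01-08 + 42 days = 2005-02-19

2005-02-19


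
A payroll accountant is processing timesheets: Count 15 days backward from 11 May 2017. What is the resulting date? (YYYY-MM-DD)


Start: 2017-05-11
Subtracting 15 days
Days already passed in May: 11
After going back through May: 4 more days to subtract
April 2017 has 30 days, need 4
Result: 2017-04-26

2017-04-26


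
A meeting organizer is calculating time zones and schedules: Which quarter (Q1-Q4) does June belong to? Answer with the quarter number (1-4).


Month: June (month 6)
Q1: January-March (months 1-3)
Q2: April-June (months 4-6)
Q3: July-September (months 7-9)
Q4: October-December (months 10-12)
Month 6 falls in Q2

2


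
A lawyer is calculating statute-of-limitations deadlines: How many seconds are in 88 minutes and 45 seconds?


Minutes: 88
Extra seconds: 45
Seconds per minute: 60
Minutes to seconds: 88 x 60 = 5280
Total: 5280 + 45 = 5325

5325


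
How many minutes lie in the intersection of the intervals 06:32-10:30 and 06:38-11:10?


Interval A: [392, 630] minutes from midnight
Interval B: [398, 670] minutes from midnight
Overlap start = max(392, 398) = 398
Overlap end = min(630, 670) = 630
Overlap = 630 - 398 = 232 minutes

232


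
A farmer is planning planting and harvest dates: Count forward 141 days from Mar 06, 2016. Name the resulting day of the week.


Start: 2016-03-06 (Sunday)
Step 1 - find target date: add 141 days
  2016-03-06 + 141 days = 2016-07-25
Step 2 - day of week:
  141 mod 7 = 1
  Sunday + 1 days -> Monday
Result: Monday (2016-07-25)

Monday


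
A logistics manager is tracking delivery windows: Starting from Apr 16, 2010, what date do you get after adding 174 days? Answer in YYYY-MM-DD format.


Start: 2010-04-16
Adding 174 days
Days remaining in April: 14
After April: 160 days still to add
May 2010: 31 days, 129 remaining
June 2010: 30 days, 99 remaining
July 2010: 31 days, 68 remaining
August 2010: 31 days, 37 remaining
Result: 2010-10-07

2010-10-07


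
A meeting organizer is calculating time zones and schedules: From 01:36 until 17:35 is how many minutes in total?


Start time: 01:36 = 96 minutes from midnight
End time: 17:35 = 1055 minutes from midnight
Difference: 1055 - 96 = 959 minutes
That is 15 hours and 59 minutes

959


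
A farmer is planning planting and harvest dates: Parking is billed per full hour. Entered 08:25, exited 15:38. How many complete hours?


Start: 08:25
End: 15:38
Hour difference: 15 - 8 = 7 hours
Minute difference: 38 - 25 = 13 minutes
Total minutes: 433
Complete hours: 433 / 60 = 7 (remainder 13)

7


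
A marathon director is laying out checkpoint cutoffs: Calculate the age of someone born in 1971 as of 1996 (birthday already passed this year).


Birth year: 1971
Current year: 1996
Age = current year - birth year
Age = 1996 - 1971 = 25

25


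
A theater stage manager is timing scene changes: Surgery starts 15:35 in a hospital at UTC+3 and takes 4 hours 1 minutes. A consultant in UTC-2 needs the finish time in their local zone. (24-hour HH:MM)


Start: 15:35 in UTC+3
Step 1 - add duration:
  minutes: 35 + 1 = 36
  hours: 15 + 4 + 0 = 19
  end in UTC+3: 19:36
Step 2 - convert UTC+3 -> UTC-2:
  offset difference: -2 - (3) = -5 hours
  19 + (-5) = 14 -> mod 24 = 14
Result: 14:36 in UTC-2

14:36


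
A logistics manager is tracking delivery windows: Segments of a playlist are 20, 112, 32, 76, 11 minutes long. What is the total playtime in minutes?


Durations: 20, 112, 32, 76, 11
Running sum: 20
+ 112 = 132
+ 32 = 164
+ 76 = 240
+ 11 = 251
Total duration: 251 minutes
That is 4 hours and 11 minutes

251


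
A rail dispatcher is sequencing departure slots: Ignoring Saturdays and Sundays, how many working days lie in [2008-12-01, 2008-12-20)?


Start: 2008-12-01 (Monday)
End (exclusive): 2008-12-20 (Saturday)
Total calendar days: 19
Full weeks: 19 // 7 = 2 -> 10 weekdays
Remaining 5 days starting on Monday:
  Mon(w), Tue(w), Wed(w), Thu(w), Fri(w) -> 5 weekdays
Total business days: 10 + 5 = 15

15


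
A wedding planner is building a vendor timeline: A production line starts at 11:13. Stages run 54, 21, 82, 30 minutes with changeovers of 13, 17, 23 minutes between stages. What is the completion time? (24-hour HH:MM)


Start: 11:13 = 673 min from midnight
  after task 1 (54 min): 12:07
  after break (13 min): 12:20
  after task 2 (21 min): 12:41
  after break (17 min): 12:58
  after task 3 (82 min): 14:20
  after break (23 min): 14:43
  after task 4 (30 min): 15:13
Total elapsed: 240 minutes
End time: 15:13

15:13


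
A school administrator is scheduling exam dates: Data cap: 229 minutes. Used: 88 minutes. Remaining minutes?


Total budget: 229 minutes
Time used: 88 minutes
Remaining: 229 - 88 = 141 minutes
Percent used: 38.4%
Percent remaining: 61.6%

141


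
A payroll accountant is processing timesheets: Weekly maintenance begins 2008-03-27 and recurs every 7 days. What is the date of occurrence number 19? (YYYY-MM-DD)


First occurrence: 2008-03-27 (occurrence 1)
Each occurrence is 7 days after the previous.
Occurrence 19 is 18 weeks after the first.
18 weeks = 126 days
2008-03-27 + 126 days = 2008-07-31

2008-07-31


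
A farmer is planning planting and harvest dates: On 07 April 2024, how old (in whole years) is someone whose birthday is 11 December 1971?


Birth: 1971-12-11
Reference: 2024-04-07
Year difference: 2024 - 1971 = 53
Has birthday (12-11) occurred by 04-07? No
Birthday not yet reached this year -> subtract 1
Age in full years: 52

52


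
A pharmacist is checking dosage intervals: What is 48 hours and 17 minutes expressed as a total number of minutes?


Hours: 48
Minutes: 17
Convert hours to minutes: 48 x 60 = 2880
Add remaining minutes: 2880 + 17 = 2897

2897


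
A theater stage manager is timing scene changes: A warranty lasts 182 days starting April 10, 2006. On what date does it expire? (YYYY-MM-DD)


Start: 2006-04-10
Adding 182 days
Days remaining in April: 20
After April: 162 days still to add
May 2006: 31 days, 131 remaining
June 2006: 30 days, 101 remaining
July 2006: 31 days, 70 remaining
August 2006: 31 days, 39 remaining
Result: 2006-10-09

2006-10-09


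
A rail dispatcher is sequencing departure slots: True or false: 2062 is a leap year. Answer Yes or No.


Year: 2062
Divisible by 4? 2062 / 4 = 515.5 -> No
Not divisible by 4, so NOT a leap year

No


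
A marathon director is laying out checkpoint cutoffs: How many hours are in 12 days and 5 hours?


Days: 12
Extra hours: 5
Hours per day: 24
Days to hours: 12 x 24 = 288
Total: 288 + 5 = 293

293


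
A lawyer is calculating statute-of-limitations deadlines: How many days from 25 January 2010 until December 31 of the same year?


Start: January 25, 2010
End: December 31, 2010
Days left in January: 6
February: 28
March: 31
April: 30
May: 31
... plus remaining months
Sum of remaining months: 334
Total: 6 + 334 = 340

340


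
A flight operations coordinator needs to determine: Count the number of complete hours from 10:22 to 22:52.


Start: 10:22
End: 22:52
Hour difference: 22 - 10 = 12 hours
Minute difference: 52 - 22 = 30 minutes
Total minutes: 750
Complete hours: 750 / 60 = 12 (remainder 30)

12


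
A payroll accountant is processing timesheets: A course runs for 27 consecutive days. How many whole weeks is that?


Total days: 27
Days per week: 7
Division: 27 / 7 = 3 remainder 6
Complete weeks: 3
Remaining days: 6

3


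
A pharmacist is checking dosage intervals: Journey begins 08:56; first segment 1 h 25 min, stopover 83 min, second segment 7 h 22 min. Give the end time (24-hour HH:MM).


Depart: 08:56
Leg 1: +85 min -> 10:21
Layover: +83 min -> 11:44
Leg 2: +442 min -> 19:06
Total travel: 610 minutes = 10h 10m
Arrival: 19:06

19:06


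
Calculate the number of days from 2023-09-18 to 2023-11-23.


Start date: 2023-09-18
End date: 2023-11-23
Sep 2023: +13 days
Oct 2023: +31 days
Nov 2023: +22 days
Total: 66 days

66


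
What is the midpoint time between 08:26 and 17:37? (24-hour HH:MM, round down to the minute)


Start time: 08:26 = 506 minutes from midnight
End time: 17:37 = 1057 minutes from midnight
Sum: 506 + 1057 = 1563
Midpoint: 1563 / 2 = 781 minutes
Convert: 781 / 60 = 13 hours, 1 minutes
Result: 13:01

13:01


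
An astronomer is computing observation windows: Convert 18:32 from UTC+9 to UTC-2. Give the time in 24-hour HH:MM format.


Local time: 18:32 at UTC+9 (offset 9h)
Target zone: UTC-2 (offset -2h)
Difference: -2 - (9) = -11 hours
Calculation: 18 + (-11) = 7
Result: 07:32

07:32


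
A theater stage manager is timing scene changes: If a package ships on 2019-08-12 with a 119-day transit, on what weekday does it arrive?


Start: 2019-08-12 (Monday)
Step 1 - find target date: add 119 days
  2019-08-12 + 119 days = 2019-12-09
Step 2 - day of week:
  119 mod 7 = 0
  Monday + 0 days -> Monday
Result: Monday (2019-12-09)

Monday


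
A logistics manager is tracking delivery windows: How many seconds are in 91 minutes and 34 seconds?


Minutes: 91
Seconds: 34
Convert minutes to seconds: 91 x 60 = 5460
Add remaining seconds: 5460 + 34 = 5494

5494


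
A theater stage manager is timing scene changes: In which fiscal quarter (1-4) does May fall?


Month: May (month 5)
Q1: January-March (months 1-3)
Q2: April-June (months 4-6)
Q3: July-September (months 7-9)
Q4: October-December (months 10-12)
Month 5 falls in Q2

2


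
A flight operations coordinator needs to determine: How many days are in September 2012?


Month: September
Year: 2012
September is a 30-day month
Total: 30 days

30


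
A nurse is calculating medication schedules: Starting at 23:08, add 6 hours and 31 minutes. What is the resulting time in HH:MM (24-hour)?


Start time: 23:08
Adding: 6 hours 31 minutes
Minutes: 8 + 31 = 39
Hours: 23 + 6 + 0 = 29
Hour wraparound: 29 mod 24 = 5
Result: 05:39

05:39


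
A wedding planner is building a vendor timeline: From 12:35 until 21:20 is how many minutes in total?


Start time: 12:35 = 755 minutes from midnight
End time: 21:20 = 1280 minutes from midnight
Difference: 1280 - 755 = 525 minutes
That is 8 hours and 45 minutes

525


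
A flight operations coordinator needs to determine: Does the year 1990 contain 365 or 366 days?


Year: 1990
Check leap year rules:
Divisible by 4? No
1990 is not a leap year
Days: 365

365


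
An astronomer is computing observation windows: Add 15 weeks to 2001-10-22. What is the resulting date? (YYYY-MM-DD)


Start: 2001-10-22
Weeks to add: 15
Convert to days: 15 x 7 = 105 days
Add 105 days to 2001-10-22
Result: 2002-02-04

2002-02-04


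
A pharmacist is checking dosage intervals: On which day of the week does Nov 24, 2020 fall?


Date: 2020-11-24
January 1, 2020 is a Wednesday
Day of year: 329
Offset from Jan 1: 328 days
328 mod 7 = 6
Result: Tuesday

Tuesday


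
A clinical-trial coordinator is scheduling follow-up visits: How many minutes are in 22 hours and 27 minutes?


Hours: 22
Extra minutes: 27
Minutes per hour: 60
Hours to minutes: 22 x 60 = 1320
Total: 1320 + 27 = 1347

1347


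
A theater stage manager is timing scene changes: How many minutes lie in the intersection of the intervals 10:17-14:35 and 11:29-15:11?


Interval A: [617, 875] minutes from midnight
Interval B: [689, 911] minutes from midnight
Overlap start = max(617, 689) = 689
Overlap end = min(875, 911) = 875
Overlap = 875 - 689 = 186 minutes

186


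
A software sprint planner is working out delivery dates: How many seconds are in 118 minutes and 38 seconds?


Minutes: 118
Extra seconds: 38
Seconds per minute: 60
Minutes to seconds: 118 x 60 = 7080
Total: 7080 + 38 = 7118

7118


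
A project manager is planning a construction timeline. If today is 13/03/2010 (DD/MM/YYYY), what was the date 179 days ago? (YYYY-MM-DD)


Start: 2010-03-13
Subtracting 179 days
Days already passed in March: 13
After going back through March: 166 more days to subtract
February 2010: 28 days, 138 remaining
January 2010: 31 days, 107 remaining
December 2009: 31 days, 76 remaining
November 2009: 30 days, 46 remaining
Result: 2009-09-15

2009-09-15


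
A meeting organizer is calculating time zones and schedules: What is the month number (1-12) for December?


Calendar month order:
11. November
12. December <--
December is month number 12

12


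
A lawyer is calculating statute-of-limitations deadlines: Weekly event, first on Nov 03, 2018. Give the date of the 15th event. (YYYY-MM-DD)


First occurrence: 2018-11-03 (occurrence 1)
Each occurrence is 7 days after the previous.
Occurrence 15 is 14 weeks after the first.
14 weeks = 98 days
2018-11-03 + 98 days = 2019-02-09

2019-02-09


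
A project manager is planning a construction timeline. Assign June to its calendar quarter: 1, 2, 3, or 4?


Month: June (month 6)
Q1: January-March (months 1-3)
Q2: April-June (months 4-6)
Q3: July-September (months 7-9)
Q4: October-December (months 10-12)
Month 6 falls in Q2

2


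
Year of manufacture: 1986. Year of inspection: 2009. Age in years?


Birth year: 1986
Current year: 2009
Age = current year - birth year
Age = 2009 - 1986 = 23

23


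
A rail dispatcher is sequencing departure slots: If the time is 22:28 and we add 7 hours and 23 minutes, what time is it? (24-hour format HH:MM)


Start time: 22:28
Adding: 7 hours 23 minutes
Minutes: 28 + 23 = 51
Hours: 22 + 7 + 0 = 29
Hour wraparound: 29 mod 24 = 5
Result: 05:51

05:51


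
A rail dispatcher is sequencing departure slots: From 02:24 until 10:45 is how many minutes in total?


Start time: 02:24 = 144 minutes from midnight
End time: 10:45 = 645 minutes from midnight
Difference: 645 - 144 = 501 minutes
That is 8 hours and 21 minutes

501
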